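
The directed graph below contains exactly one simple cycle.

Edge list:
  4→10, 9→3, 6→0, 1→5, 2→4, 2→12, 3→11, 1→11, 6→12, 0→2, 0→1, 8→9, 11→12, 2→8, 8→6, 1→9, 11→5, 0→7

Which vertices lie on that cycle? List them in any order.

DFS with gray/black marking from 0:
0 gray
  1 gray
    9 gray
      3 gray
        11 gray
          12 gray
          12 black
          5 gray
          5 black
        11 black
      3 black
    9 black
    1→5: 5 black — skip
    1→11: 11 black — skip
  1 black
  2 gray
    2→12: 12 black — skip
    4 gray
      10 gray
      10 black
    4 black
    8 gray
      8→9: 9 black — skip
      6 gray
        6→0: 0 is gray → back edge
Back edge closes the cycle 0 → 2 → 8 → 6 → 0; its vertices are {0, 2, 6, 8}.

0, 2, 6, 8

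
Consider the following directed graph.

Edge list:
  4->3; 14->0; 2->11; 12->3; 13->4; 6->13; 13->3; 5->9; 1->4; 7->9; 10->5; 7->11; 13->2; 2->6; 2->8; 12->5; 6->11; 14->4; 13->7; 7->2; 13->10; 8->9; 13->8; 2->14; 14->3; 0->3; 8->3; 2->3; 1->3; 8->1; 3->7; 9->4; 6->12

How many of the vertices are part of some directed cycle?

A vertex is on a directed cycle iff it belongs to a strongly connected component of size ≥ 2 (or has a self-loop).
The vertices on cycles are {0, 1, 2, 3, 4, 5, 6, 7, 8, 9, 10, 12, 13, 14} — 14 in total.

14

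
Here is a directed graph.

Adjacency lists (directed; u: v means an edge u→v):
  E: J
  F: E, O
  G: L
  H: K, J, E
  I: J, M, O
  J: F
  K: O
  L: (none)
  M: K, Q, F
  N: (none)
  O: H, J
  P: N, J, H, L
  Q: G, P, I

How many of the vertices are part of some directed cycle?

9

A vertex is on a directed cycle iff it belongs to a strongly connected component of size ≥ 2 (or has a self-loop).
The vertices on cycles are {E, F, H, I, J, K, M, O, Q} — 9 in total.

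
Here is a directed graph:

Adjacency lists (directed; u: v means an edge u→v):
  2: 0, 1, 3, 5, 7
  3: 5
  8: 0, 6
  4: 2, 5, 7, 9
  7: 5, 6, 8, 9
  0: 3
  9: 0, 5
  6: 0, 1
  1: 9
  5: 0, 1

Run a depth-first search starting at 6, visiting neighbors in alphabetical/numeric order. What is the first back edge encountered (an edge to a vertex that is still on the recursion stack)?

5->0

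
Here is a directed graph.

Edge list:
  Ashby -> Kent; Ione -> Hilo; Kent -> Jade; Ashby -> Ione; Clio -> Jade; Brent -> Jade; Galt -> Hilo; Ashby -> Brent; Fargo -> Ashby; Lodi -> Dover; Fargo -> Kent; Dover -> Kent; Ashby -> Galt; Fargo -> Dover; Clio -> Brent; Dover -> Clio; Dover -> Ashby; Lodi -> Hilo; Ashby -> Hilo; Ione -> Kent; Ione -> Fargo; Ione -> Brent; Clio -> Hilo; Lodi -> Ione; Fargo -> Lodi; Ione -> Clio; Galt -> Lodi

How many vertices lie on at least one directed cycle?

6

A vertex is on a directed cycle iff it belongs to a strongly connected component of size ≥ 2 (or has a self-loop).
The vertices on cycles are {Galt, Ione, Lodi, Ashby, Dover, Fargo} — 6 in total.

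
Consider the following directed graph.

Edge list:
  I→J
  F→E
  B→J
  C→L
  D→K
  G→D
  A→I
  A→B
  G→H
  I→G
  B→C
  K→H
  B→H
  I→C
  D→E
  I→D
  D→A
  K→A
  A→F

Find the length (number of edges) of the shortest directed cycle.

For each vertex v, BFS finds the shortest path from v back to v.
The shortest such closed walk is D → A → I → D, length 3.

3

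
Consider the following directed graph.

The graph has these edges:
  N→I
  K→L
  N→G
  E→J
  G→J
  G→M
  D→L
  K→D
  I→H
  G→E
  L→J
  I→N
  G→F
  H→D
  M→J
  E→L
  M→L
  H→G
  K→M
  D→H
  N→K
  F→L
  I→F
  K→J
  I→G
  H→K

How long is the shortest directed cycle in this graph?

2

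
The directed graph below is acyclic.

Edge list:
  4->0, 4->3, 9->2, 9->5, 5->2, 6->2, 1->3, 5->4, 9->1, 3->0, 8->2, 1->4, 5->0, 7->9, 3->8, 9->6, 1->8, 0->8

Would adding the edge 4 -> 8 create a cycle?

No

Adding 4→8 creates a cycle iff 8 can already reach 4.
Explore from 8: no path reaches 4. The graph stays acyclic.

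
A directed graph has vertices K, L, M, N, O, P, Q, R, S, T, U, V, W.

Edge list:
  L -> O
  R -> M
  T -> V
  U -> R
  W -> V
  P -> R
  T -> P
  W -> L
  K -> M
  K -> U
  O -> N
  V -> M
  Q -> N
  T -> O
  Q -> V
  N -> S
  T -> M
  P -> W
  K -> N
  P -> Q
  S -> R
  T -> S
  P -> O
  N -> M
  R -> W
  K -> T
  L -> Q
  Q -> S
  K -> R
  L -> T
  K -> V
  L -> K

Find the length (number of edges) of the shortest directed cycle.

For each vertex v, BFS finds the shortest path from v back to v.
The shortest such closed walk is P → W → L → T → P, length 4.

4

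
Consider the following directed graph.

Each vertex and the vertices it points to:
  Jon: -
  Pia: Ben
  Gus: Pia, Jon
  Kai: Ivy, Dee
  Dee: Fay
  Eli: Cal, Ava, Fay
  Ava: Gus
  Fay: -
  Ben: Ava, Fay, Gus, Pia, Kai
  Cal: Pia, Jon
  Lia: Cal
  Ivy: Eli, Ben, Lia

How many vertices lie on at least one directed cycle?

A vertex is on a directed cycle iff it belongs to a strongly connected component of size ≥ 2 (or has a self-loop).
The vertices on cycles are {Ava, Ben, Cal, Eli, Gus, Ivy, Kai, Lia, Pia} — 9 in total.

9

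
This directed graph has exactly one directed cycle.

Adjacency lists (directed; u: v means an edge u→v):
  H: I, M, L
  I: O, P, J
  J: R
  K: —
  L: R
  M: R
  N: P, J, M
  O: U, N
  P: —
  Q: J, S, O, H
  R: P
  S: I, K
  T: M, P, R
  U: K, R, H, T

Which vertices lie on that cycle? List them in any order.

DFS with gray/black marking from O:
O gray
  U gray
    K gray
    K black
    R gray
      P gray
      P black
    R black
    H gray
      I gray
        I→O: O is gray → back edge
Back edge closes the cycle O → U → H → I → O; its vertices are {H, I, O, U}.

H, I, O, U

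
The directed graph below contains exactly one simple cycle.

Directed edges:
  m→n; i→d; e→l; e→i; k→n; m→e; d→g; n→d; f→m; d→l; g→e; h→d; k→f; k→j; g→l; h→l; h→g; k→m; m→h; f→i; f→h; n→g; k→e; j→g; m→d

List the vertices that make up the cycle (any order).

DFS with gray/black marking from e:
e gray
  i gray
    d gray
      l gray
      l black
      g gray
        g→e: e is gray → back edge
Back edge closes the cycle e → i → d → g → e; its vertices are {d, e, g, i}.

d, e, g, i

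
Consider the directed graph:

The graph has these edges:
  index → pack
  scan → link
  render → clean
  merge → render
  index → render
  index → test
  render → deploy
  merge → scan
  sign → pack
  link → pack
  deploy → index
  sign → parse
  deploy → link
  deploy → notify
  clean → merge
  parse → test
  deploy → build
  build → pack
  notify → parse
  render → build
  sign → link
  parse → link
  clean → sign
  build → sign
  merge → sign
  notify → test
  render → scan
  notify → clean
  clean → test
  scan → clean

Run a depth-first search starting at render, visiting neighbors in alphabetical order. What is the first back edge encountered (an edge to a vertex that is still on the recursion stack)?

merge→render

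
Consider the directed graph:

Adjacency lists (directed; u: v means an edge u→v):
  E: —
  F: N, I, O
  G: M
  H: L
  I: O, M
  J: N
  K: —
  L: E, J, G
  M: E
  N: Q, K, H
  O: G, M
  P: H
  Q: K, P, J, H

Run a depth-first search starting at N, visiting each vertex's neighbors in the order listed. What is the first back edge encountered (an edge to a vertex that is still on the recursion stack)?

J->N

DFS from N (visiting each vertex's neighbors in the order listed); mark gray on enter, black on exit:
N gray
  Q gray
    K gray
    K black
    P gray
      H gray
        L gray
          E gray
          E black
          J gray
            J→N: N is gray → back edge
First back edge: J → N.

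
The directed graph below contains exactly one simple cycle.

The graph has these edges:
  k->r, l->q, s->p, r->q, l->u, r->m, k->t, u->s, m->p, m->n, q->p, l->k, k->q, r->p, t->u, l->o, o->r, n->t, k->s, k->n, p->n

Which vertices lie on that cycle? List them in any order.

n, p, s, t, u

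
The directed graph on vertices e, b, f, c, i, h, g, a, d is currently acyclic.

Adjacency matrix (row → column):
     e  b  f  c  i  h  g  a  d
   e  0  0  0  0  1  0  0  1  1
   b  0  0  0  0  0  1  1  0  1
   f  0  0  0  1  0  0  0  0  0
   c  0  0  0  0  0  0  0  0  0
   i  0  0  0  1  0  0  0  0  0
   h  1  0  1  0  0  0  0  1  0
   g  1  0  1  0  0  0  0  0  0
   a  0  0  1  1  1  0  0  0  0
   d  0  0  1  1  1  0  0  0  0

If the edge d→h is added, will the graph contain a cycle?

Yes

Adding d→h creates a cycle iff h can already reach d.
Path from h: h → e → d.
So h → … → d → h is a cycle.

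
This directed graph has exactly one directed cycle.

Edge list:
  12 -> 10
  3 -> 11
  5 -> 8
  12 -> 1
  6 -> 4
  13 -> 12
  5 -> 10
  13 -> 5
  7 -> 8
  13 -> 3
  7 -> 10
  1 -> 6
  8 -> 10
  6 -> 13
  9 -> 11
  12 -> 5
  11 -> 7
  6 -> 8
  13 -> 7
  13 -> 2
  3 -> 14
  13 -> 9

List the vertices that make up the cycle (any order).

1, 6, 12, 13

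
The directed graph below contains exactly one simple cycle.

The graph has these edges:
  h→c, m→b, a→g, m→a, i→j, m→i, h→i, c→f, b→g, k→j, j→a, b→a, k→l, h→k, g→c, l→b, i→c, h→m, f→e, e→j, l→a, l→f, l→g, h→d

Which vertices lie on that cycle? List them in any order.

a, c, e, f, g, j

DFS with gray/black marking from f:
f gray
  e gray
    j gray
      a gray
        g gray
          c gray
            c→f: f is gray → back edge
Back edge closes the cycle f → e → j → a → g → c → f; its vertices are {a, c, e, f, g, j}.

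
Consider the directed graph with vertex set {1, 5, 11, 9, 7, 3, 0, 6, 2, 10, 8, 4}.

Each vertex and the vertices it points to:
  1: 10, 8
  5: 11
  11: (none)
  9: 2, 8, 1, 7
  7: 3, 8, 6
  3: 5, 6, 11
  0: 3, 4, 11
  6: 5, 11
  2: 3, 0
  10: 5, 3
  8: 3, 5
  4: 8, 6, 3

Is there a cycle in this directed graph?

No

DFS with white/gray/black marking, starting from 0:
0 gray
  3 gray
    5 gray
      11 gray
      11 black
    5 black
    6 gray
      6→5: 5 black — skip
      6→11: 11 black — skip
    6 black
    3→11: 11 black — skip
  3 black
  4 gray
    8 gray
      8→3: 3 black — skip
      8→5: 5 black — skip
    8 black
    4→6: 6 black — skip
    4→3: 3 black — skip
  4 black
  0→11: 11 black — skip
0 black
1 gray
  10 gray
    10→5: 5 black — skip
    10→3: 3 black — skip
  10 black
  1→8: 8 black — skip
1 black
9 gray
  2 gray
    2→3: 3 black — skip
    2→0: 0 black — skip
  2 black
  9→8: 8 black — skip
  9→1: 1 black — skip
  7 gray
    7→3: 3 black — skip
    7→8: 8 black — skip
    7→6: 6 black — skip
  7 black
9 black
Every edge goes to a white or black vertex — no back edge, so the graph is acyclic.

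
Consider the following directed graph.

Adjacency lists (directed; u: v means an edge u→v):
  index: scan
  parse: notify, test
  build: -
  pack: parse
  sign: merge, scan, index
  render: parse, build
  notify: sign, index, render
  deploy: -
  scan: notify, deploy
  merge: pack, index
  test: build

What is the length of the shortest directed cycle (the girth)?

For each vertex v, BFS finds the shortest path from v back to v.
The shortest such closed walk is notify → index → scan → notify, length 3.

3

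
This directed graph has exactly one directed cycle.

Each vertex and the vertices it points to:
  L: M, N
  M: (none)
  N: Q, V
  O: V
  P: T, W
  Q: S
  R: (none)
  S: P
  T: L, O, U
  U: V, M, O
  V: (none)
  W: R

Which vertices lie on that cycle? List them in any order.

DFS with gray/black marking from P:
P gray
  T gray
    L gray
      M gray
      M black
      N gray
        Q gray
          S gray
            S→P: P is gray → back edge
Back edge closes the cycle P → T → L → N → Q → S → P; its vertices are {L, N, P, Q, S, T}.

L, N, P, Q, S, T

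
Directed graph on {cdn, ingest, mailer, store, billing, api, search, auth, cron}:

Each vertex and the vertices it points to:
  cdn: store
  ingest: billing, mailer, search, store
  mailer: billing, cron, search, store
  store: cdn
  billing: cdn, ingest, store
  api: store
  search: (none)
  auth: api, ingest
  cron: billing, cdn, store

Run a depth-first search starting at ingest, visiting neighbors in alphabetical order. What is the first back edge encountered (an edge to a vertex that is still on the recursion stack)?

store→cdn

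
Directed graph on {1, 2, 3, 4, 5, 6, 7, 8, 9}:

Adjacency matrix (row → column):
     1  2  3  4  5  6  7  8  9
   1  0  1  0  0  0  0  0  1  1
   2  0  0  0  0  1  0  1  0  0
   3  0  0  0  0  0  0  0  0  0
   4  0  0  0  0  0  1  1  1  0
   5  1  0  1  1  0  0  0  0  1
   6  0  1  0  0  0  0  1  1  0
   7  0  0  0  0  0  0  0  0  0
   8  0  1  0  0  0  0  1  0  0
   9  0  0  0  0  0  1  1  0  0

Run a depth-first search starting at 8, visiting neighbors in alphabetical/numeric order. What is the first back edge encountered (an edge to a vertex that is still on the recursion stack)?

DFS from 8 (visiting neighbors in alphabetical/numeric order); mark gray on enter, black on exit:
8 gray
  2 gray
    5 gray
      1 gray
        1→2: 2 is gray → back edge
First back edge: 1 → 2.

1->2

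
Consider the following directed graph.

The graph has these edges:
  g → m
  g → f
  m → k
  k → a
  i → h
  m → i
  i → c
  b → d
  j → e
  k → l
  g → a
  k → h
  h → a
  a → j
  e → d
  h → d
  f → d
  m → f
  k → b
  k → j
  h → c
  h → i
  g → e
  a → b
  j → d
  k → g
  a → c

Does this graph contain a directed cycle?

DFS with white/gray/black marking, starting from i:
i gray
  c gray
  c black
  h gray
    d gray
    d black
    h→c: c black — skip
    h→i: i is gray → back edge
Back edge found, so a cycle exists: i → h → i.

Yes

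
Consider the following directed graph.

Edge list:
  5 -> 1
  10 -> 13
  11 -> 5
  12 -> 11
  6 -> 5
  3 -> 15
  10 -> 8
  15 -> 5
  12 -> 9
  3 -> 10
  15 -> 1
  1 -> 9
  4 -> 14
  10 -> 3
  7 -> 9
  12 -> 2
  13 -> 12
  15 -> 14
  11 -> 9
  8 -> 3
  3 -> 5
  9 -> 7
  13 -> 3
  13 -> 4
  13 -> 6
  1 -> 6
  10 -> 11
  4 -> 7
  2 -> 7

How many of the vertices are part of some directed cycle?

9

A vertex is on a directed cycle iff it belongs to a strongly connected component of size ≥ 2 (or has a self-loop).
The vertices on cycles are {1, 3, 5, 6, 7, 8, 9, 10, 13} — 9 in total.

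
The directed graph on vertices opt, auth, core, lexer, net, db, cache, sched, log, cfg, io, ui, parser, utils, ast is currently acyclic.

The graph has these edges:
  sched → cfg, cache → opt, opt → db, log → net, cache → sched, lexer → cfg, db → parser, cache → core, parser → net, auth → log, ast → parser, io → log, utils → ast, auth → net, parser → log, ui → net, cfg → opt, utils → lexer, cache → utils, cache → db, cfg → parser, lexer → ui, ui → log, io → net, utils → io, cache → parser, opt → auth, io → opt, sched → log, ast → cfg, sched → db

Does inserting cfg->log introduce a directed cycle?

Adding cfg→log creates a cycle iff log can already reach cfg.
Explore from log: no path reaches cfg. The graph stays acyclic.

No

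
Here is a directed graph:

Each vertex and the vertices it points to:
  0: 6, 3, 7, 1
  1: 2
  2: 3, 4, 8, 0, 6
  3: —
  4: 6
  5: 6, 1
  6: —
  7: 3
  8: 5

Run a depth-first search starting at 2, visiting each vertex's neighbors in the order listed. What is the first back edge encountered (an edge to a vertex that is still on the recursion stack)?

1→2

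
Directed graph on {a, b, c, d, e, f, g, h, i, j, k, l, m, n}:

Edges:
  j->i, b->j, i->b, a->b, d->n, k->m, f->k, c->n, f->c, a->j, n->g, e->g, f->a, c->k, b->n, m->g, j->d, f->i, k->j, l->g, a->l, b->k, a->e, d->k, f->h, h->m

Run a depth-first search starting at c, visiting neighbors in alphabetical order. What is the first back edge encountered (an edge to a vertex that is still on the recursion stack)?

DFS from c (visiting neighbors in alphabetical order); mark gray on enter, black on exit:
c gray
  k gray
    j gray
      d gray
        d→k: k is gray → back edge
First back edge: d → k.

d->k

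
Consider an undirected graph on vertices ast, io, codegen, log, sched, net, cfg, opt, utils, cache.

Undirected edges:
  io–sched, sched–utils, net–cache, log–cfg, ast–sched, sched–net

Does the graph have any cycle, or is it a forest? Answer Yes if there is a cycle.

DFS, tracking each vertex's parent; an edge to a visited non-parent vertex closes a cycle.
Start from sched:
visit sched (parent –)
  visit ast (parent sched)
    ast–sched: parent, skip
  visit net (parent sched)
    visit cache (parent net)
      cache–net: parent, skip
    net–sched: parent, skip
  visit io (parent sched)
    io–sched: parent, skip
  visit utils (parent sched)
    utils–sched: parent, skip
visit codegen (parent –)
visit log (parent –)
  visit cfg (parent log)
    cfg–log: parent, skip
visit opt (parent –)
No non-parent visited neighbor found — the graph is a forest.

No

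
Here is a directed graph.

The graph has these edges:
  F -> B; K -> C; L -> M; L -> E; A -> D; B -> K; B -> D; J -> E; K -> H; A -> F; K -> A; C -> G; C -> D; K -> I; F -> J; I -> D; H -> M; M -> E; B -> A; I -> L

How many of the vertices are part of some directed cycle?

A vertex is on a directed cycle iff it belongs to a strongly connected component of size ≥ 2 (or has a self-loop).
The vertices on cycles are {A, B, F, K} — 4 in total.

4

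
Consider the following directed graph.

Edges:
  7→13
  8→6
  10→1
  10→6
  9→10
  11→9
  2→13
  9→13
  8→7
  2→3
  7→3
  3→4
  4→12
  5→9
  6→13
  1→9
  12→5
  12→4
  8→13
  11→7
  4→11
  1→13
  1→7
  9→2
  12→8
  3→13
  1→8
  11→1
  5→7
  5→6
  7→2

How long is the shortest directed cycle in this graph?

2

For each vertex v, BFS finds the shortest path from v back to v.
The shortest such closed walk is 12 → 4 → 12, length 2.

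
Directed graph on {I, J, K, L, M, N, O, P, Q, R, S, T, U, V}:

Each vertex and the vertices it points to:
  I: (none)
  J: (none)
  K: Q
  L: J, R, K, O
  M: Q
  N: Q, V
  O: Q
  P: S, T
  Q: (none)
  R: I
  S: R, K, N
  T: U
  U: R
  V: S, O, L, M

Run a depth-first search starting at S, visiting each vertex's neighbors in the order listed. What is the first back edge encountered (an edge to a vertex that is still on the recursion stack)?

V→S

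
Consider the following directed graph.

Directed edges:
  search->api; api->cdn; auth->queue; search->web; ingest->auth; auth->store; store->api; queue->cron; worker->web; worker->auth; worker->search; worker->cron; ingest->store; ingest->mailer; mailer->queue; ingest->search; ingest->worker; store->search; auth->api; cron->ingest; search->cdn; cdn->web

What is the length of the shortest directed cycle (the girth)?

For each vertex v, BFS finds the shortest path from v back to v.
The shortest such closed walk is ingest → worker → cron → ingest, length 3.

3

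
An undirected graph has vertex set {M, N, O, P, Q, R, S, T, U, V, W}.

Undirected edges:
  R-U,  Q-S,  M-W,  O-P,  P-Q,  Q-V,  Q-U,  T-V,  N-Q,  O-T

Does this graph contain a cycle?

Yes

DFS, tracking each vertex's parent; an edge to a visited non-parent vertex closes a cycle.
Start from O:
visit O (parent –)
  visit T (parent O)
    T–O: parent, skip
    visit V (parent T)
      visit Q (parent V)
        visit N (parent Q)
          N–Q: parent, skip
        visit U (parent Q)
          visit R (parent U)
            R–U: parent, skip
          U–Q: parent, skip
        Q–V: parent, skip
        visit S (parent Q)
          S–Q: parent, skip
        visit P (parent Q)
          P–O: O visited and ≠ parent → cycle
Cycle: O – T – V – Q – P – O.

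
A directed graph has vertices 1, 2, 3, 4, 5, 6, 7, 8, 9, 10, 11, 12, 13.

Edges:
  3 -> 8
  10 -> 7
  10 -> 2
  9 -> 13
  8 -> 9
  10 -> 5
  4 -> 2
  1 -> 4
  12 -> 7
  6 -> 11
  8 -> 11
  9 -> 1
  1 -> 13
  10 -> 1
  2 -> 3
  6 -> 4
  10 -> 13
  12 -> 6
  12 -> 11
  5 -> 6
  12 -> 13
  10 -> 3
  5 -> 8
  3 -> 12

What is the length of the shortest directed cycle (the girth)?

For each vertex v, BFS finds the shortest path from v back to v.
The shortest such closed walk is 2 → 3 → 12 → 6 → 4 → 2, length 5.

5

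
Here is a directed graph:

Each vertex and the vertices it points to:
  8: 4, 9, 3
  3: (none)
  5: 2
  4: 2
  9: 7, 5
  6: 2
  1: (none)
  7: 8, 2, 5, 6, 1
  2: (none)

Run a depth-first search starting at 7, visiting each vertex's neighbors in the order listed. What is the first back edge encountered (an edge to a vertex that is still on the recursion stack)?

9→7

DFS from 7 (visiting each vertex's neighbors in the order listed); mark gray on enter, black on exit:
7 gray
  8 gray
    4 gray
      2 gray
      2 black
    4 black
    9 gray
      9→7: 7 is gray → back edge
First back edge: 9 → 7.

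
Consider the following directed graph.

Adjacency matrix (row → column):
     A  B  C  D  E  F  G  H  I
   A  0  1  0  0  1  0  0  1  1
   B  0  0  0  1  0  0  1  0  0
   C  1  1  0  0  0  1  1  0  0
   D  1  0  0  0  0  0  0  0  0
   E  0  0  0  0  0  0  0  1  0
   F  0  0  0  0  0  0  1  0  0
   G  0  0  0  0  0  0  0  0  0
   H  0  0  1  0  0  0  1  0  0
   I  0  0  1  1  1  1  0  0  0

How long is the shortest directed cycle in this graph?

3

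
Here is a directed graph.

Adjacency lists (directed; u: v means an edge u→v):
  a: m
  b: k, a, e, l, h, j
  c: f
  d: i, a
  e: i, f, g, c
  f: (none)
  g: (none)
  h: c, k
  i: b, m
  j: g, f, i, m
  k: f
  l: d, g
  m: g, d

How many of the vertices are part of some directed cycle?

A vertex is on a directed cycle iff it belongs to a strongly connected component of size ≥ 2 (or has a self-loop).
The vertices on cycles are {a, b, d, e, i, j, l, m} — 8 in total.

8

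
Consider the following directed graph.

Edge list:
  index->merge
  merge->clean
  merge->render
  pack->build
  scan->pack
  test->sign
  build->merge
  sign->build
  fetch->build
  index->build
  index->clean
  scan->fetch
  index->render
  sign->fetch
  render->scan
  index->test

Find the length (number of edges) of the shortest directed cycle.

5

For each vertex v, BFS finds the shortest path from v back to v.
The shortest such closed walk is merge → render → scan → pack → build → merge, length 5.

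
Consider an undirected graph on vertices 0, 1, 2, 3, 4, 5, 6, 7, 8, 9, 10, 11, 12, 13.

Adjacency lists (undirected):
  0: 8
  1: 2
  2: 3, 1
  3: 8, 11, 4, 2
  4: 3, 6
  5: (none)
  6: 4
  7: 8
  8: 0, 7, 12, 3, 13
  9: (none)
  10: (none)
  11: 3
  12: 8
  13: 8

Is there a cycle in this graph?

No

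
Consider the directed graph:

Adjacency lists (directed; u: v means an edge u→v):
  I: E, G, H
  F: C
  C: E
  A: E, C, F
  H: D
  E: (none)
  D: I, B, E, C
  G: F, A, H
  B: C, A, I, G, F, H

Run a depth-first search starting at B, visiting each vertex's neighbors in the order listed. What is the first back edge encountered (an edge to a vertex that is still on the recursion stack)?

D→I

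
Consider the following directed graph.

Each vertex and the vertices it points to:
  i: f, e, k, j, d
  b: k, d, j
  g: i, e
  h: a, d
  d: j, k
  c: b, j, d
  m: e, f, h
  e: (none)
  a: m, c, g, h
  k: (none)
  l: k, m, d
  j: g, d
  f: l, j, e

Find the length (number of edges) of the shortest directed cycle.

2

For each vertex v, BFS finds the shortest path from v back to v.
The shortest such closed walk is a → h → a, length 2.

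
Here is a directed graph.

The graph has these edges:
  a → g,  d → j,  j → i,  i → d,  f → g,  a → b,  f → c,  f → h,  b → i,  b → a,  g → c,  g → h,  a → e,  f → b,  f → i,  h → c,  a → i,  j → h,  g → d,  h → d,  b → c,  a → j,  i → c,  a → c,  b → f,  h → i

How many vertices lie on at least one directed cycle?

7

A vertex is on a directed cycle iff it belongs to a strongly connected component of size ≥ 2 (or has a self-loop).
The vertices on cycles are {a, b, d, f, h, i, j} — 7 in total.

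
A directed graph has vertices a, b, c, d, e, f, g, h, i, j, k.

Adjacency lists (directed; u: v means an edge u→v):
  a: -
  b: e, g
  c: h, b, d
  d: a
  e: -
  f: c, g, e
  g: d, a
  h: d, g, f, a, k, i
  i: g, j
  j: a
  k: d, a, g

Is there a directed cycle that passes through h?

h is on a cycle iff h can reach itself via ≥1 edge.
h → f → c → h — yes.

Yes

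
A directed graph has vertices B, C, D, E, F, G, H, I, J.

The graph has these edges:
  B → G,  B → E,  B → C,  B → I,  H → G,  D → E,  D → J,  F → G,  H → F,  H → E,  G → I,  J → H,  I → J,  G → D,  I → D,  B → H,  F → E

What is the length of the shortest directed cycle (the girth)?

For each vertex v, BFS finds the shortest path from v back to v.
The shortest such closed walk is H → G → I → J → H, length 4.

4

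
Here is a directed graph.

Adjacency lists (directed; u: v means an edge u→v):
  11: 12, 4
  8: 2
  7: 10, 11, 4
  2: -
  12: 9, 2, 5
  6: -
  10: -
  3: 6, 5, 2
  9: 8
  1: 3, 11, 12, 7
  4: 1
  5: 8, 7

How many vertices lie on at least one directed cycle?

7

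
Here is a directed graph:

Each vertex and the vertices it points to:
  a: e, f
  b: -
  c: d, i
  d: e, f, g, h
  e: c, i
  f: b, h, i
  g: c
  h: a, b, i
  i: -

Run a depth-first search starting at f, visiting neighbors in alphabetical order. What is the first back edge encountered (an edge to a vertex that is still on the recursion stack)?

DFS from f (visiting neighbors in alphabetical order); mark gray on enter, black on exit:
f gray
  b gray
  b black
  h gray
    a gray
      e gray
        c gray
          d gray
            d→e: e is gray → back edge
First back edge: d → e.

d→e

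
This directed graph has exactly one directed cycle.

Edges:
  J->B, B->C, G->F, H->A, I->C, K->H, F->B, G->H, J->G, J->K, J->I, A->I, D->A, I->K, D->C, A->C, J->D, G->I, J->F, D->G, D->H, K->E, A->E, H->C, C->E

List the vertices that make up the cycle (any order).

A, H, I, K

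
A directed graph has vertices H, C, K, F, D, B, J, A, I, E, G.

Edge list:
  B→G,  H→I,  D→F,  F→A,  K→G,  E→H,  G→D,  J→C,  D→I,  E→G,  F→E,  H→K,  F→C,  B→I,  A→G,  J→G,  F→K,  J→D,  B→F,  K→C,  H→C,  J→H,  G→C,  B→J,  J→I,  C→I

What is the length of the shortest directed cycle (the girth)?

4

For each vertex v, BFS finds the shortest path from v back to v.
The shortest such closed walk is F → A → G → D → F, length 4.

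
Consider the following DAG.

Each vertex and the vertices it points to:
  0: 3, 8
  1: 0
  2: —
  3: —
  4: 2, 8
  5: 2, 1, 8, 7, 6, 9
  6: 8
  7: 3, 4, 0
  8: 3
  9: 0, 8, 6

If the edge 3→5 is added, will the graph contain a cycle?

Yes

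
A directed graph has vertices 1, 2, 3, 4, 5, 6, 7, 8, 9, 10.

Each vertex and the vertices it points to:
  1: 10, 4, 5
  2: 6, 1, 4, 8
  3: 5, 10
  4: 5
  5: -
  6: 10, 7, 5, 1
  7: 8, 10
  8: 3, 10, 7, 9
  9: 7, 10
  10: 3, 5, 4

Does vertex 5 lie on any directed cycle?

5 lies on a cycle iff there is a path from 5 back to itself.
Exploring from 5, it never reaches itself; equivalently, its strongly connected component is a singleton.

No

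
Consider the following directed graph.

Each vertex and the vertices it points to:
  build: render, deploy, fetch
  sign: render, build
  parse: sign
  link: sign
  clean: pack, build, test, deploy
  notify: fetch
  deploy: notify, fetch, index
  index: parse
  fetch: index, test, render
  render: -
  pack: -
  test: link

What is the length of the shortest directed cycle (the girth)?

5

For each vertex v, BFS finds the shortest path from v back to v.
The shortest such closed walk is build → deploy → index → parse → sign → build, length 5.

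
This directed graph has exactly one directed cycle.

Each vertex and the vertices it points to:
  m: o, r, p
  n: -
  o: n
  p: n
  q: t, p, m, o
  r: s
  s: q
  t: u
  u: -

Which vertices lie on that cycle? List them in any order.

m, q, r, s

DFS with gray/black marking from q:
q gray
  t gray
    u gray
    u black
  t black
  p gray
    n gray
    n black
  p black
  m gray
    o gray
      o→n: n black — skip
    o black
    r gray
      s gray
        s→q: q is gray → back edge
Back edge closes the cycle q → m → r → s → q; its vertices are {m, q, r, s}.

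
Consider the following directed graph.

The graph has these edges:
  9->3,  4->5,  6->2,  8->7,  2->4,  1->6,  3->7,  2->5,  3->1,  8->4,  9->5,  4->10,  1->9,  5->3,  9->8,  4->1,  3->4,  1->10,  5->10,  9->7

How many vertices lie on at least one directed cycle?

8

A vertex is on a directed cycle iff it belongs to a strongly connected component of size ≥ 2 (or has a self-loop).
The vertices on cycles are {1, 2, 3, 4, 5, 6, 8, 9} — 8 in total.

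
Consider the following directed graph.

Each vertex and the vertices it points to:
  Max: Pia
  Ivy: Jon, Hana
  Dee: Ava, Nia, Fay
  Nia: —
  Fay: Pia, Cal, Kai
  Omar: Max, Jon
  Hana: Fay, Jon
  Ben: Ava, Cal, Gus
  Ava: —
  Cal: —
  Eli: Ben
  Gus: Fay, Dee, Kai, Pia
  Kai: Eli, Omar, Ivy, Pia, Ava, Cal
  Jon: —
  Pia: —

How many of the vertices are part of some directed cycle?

A vertex is on a directed cycle iff it belongs to a strongly connected component of size ≥ 2 (or has a self-loop).
The vertices on cycles are {Ben, Dee, Eli, Fay, Gus, Ivy, Kai, Hana} — 8 in total.

8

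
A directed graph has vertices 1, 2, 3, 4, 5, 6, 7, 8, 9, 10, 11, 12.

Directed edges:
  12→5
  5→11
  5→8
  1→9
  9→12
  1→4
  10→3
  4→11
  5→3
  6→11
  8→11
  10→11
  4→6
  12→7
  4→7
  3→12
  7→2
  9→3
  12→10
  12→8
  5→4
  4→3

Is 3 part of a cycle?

3 is on a cycle iff 3 can reach itself via ≥1 edge.
3 → 12 → 5 → 3 — yes.

Yes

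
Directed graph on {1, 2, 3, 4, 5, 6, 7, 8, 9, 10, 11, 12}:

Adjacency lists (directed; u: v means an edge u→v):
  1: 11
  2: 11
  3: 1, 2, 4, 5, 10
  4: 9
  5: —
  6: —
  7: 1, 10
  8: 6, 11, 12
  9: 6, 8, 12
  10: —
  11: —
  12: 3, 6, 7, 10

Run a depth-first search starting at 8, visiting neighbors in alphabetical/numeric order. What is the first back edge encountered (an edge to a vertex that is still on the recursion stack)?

DFS from 8 (visiting neighbors in alphabetical/numeric order); mark gray on enter, black on exit:
8 gray
  6 gray
  6 black
  11 gray
  11 black
  12 gray
    3 gray
      1 gray
        1→11: 11 black — skip
      1 black
      2 gray
        2→11: 11 black — skip
      2 black
      4 gray
        9 gray
          9→6: 6 black — skip
          9→8: 8 is gray → back edge
First back edge: 9 → 8.

9->8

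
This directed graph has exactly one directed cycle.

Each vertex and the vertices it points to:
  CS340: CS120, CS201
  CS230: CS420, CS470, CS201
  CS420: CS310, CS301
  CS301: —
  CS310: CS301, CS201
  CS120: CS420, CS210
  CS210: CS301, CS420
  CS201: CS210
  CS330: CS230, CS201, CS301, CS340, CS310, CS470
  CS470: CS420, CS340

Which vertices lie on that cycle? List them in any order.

DFS with gray/black marking from CS310:
CS310 gray
  CS301 gray
  CS301 black
  CS201 gray
    CS210 gray
      CS210→CS301: CS301 black — skip
      CS420 gray
        CS420→CS310: CS310 is gray → back edge
Back edge closes the cycle CS310 → CS201 → CS210 → CS420 → CS310; its vertices are {CS201, CS210, CS310, CS420}.

CS201, CS210, CS310, CS420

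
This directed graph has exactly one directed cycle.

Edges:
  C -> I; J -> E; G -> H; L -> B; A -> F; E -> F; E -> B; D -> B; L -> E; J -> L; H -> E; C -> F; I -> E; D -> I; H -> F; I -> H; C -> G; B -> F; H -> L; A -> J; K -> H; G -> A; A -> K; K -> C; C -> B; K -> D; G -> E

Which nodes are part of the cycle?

DFS with gray/black marking from A:
A gray
  J gray
    E gray
      F gray
      F black
      B gray
        B→F: F black — skip
      B black
    E black
    L gray
      L→B: B black — skip
      L→E: E black — skip
    L black
  J black
  K gray
    D gray
      I gray
        H gray
          H→L: L black — skip
          H→F: F black — skip
          H→E: E black — skip
        H black
        I→E: E black — skip
      I black
      D→B: B black — skip
    D black
    K→H: H black — skip
    C gray
      C→F: F black — skip
      C→B: B black — skip
      C→I: I black — skip
      G gray
        G→A: A is gray → back edge
Back edge closes the cycle A → K → C → G → A; its vertices are {A, C, G, K}.

A, C, G, K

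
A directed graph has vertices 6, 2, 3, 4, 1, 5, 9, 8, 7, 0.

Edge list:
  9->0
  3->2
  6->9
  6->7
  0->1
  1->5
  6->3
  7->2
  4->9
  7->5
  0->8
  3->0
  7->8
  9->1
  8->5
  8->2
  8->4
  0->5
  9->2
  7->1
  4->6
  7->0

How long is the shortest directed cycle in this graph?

4

For each vertex v, BFS finds the shortest path from v back to v.
The shortest such closed walk is 6 → 7 → 8 → 4 → 6, length 4.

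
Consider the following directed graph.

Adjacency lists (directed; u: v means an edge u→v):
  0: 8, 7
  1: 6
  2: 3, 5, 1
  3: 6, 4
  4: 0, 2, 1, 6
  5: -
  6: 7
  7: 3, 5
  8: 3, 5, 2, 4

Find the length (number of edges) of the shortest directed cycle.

For each vertex v, BFS finds the shortest path from v back to v.
The shortest such closed walk is 0 → 8 → 4 → 0, length 3.

3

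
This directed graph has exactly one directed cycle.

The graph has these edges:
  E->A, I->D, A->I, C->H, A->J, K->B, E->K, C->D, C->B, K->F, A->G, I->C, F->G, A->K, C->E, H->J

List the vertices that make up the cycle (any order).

A, C, E, I

DFS with gray/black marking from C:
C gray
  B gray
  B black
  E gray
    A gray
      K gray
        F gray
          G gray
          G black
        F black
        K→B: B black — skip
      K black
      I gray
        D gray
        D black
        I→C: C is gray → back edge
Back edge closes the cycle C → E → A → I → C; its vertices are {A, C, E, I}.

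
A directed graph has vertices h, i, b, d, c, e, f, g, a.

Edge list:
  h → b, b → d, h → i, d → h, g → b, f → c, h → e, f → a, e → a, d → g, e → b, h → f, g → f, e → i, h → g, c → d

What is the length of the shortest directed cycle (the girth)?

For each vertex v, BFS finds the shortest path from v back to v.
The shortest such closed walk is h → b → d → h, length 3.

3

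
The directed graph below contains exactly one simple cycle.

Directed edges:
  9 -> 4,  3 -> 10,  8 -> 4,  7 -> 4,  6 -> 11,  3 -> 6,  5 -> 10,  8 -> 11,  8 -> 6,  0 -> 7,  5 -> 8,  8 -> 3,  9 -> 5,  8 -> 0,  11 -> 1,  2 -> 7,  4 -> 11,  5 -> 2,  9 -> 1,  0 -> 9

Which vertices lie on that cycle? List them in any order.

DFS with gray/black marking from 9:
9 gray
  1 gray
  1 black
  4 gray
    11 gray
      11→1: 1 black — skip
    11 black
  4 black
  5 gray
    8 gray
      6 gray
        6→11: 11 black — skip
      6 black
      8→4: 4 black — skip
      3 gray
        10 gray
        10 black
        3→6: 6 black — skip
      3 black
      8→11: 11 black — skip
      0 gray
        0→9: 9 is gray → back edge
Back edge closes the cycle 9 → 5 → 8 → 0 → 9; its vertices are {0, 5, 8, 9}.

0, 5, 8, 9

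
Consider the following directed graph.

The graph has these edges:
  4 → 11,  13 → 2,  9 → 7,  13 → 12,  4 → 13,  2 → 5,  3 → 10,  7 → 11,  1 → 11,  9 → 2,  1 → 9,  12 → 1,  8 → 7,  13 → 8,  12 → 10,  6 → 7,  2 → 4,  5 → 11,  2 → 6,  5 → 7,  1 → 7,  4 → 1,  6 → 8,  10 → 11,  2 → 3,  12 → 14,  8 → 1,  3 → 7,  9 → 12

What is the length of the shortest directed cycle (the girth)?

3

For each vertex v, BFS finds the shortest path from v back to v.
The shortest such closed walk is 2 → 4 → 13 → 2, length 3.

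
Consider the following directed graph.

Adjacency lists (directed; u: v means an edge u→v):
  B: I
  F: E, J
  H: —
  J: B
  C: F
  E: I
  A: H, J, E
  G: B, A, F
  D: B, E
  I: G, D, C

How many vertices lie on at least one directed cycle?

A vertex is on a directed cycle iff it belongs to a strongly connected component of size ≥ 2 (or has a self-loop).
The vertices on cycles are {A, B, C, D, E, F, G, I, J} — 9 in total.

9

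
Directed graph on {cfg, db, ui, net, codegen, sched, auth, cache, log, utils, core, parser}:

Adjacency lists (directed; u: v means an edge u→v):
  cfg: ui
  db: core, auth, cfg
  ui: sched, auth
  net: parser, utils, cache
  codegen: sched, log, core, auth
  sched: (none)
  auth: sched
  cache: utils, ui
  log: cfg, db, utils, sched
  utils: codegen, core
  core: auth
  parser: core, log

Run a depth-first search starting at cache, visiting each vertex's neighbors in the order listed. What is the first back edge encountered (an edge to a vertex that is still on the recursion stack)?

DFS from cache (visiting each vertex's neighbors in the order listed); mark gray on enter, black on exit:
cache gray
  utils gray
    codegen gray
      sched gray
      sched black
      log gray
        cfg gray
          ui gray
            ui→sched: sched black — skip
            auth gray
              auth→sched: sched black — skip
            auth black
          ui black
        cfg black
        db gray
          core gray
            core→auth: auth black — skip
          core black
          db→auth: auth black — skip
          db→cfg: cfg black — skip
        db black
        log→utils: utils is gray → back edge
First back edge: log → utils.

log->utils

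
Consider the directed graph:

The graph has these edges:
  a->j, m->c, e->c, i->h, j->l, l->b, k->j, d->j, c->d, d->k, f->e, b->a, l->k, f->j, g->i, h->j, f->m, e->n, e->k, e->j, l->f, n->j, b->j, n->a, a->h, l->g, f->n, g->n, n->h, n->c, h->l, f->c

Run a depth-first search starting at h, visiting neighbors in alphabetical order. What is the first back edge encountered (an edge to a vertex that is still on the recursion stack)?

DFS from h (visiting neighbors in alphabetical order); mark gray on enter, black on exit:
h gray
  j gray
    l gray
      b gray
        a gray
          a→h: h is gray → back edge
First back edge: a → h.

a->h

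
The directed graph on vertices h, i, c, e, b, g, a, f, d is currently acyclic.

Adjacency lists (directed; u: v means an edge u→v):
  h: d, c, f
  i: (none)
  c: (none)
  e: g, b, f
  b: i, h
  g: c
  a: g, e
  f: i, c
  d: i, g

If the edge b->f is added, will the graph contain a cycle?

No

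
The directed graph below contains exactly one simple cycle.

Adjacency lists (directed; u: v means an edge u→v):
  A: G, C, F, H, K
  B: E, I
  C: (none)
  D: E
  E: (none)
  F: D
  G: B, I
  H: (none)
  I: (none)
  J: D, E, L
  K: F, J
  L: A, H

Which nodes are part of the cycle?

A, J, K, L

DFS with gray/black marking from A:
A gray
  G gray
    B gray
      E gray
      E black
      I gray
      I black
    B black
    G→I: I black — skip
  G black
  C gray
  C black
  F gray
    D gray
      D→E: E black — skip
    D black
  F black
  H gray
  H black
  K gray
    K→F: F black — skip
    J gray
      J→D: D black — skip
      J→E: E black — skip
      L gray
        L→A: A is gray → back edge
Back edge closes the cycle A → K → J → L → A; its vertices are {A, J, K, L}.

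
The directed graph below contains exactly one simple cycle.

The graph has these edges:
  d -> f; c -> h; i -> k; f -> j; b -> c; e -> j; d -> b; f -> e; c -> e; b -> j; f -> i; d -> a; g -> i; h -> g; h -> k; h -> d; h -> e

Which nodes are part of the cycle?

b, c, d, h

DFS with gray/black marking from h:
h gray
  g gray
    i gray
      k gray
      k black
    i black
  g black
  e gray
    j gray
    j black
  e black
  d gray
    a gray
    a black
    f gray
      f→j: j black — skip
      f→i: i black — skip
      f→e: e black — skip
    f black
    b gray
      c gray
        c→h: h is gray → back edge
Back edge closes the cycle h → d → b → c → h; its vertices are {b, c, d, h}.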